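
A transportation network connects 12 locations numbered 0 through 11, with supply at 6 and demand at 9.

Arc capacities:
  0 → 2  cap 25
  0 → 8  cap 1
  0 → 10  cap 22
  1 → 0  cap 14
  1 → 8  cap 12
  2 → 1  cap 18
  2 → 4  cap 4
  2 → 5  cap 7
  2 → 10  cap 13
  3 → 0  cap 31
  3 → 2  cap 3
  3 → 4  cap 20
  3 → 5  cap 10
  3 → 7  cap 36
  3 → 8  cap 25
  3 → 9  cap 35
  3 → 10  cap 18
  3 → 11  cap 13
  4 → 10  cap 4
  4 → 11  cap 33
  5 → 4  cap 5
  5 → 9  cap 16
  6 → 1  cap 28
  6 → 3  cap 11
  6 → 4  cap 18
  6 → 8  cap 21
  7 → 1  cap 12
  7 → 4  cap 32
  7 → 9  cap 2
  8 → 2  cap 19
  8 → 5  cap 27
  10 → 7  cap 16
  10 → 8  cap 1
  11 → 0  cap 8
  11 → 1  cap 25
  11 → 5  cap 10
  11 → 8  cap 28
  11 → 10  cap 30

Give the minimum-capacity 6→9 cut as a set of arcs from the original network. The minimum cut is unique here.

Min-cut arcs: {(5,9), (6,3), (7,9)} (total capacity 29)

augment #1: 6→3→9 push 11
augment #2: 6→8→5→9 push 16
augment #3: 6→4→10→7→9 push 2
max flow = 29; residual-reachable set from 6 gives S-side
cut edges (S→T): {(5,9), (6,3), (7,9)} total cap 29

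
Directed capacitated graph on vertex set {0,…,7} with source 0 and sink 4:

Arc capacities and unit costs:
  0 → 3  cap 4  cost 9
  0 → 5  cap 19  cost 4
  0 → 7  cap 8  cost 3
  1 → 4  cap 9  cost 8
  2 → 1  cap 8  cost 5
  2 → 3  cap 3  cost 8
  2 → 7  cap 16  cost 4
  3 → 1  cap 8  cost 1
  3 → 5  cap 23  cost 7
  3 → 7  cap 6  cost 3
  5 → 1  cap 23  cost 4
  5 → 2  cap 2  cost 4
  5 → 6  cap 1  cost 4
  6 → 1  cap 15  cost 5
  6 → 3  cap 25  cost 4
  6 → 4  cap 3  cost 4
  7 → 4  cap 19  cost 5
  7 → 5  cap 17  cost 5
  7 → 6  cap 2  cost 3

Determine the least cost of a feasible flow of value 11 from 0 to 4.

Minimum cost for 11 units: 108

shortest-cost path #1: 0→7→4 push 8 @ unit cost 8 (adds 64)
shortest-cost path #2: 0→5→6→4 push 1 @ unit cost 12 (adds 12)
shortest-cost path #3: 0→5→1→4 push 2 @ unit cost 16 (adds 32)
total cost = 108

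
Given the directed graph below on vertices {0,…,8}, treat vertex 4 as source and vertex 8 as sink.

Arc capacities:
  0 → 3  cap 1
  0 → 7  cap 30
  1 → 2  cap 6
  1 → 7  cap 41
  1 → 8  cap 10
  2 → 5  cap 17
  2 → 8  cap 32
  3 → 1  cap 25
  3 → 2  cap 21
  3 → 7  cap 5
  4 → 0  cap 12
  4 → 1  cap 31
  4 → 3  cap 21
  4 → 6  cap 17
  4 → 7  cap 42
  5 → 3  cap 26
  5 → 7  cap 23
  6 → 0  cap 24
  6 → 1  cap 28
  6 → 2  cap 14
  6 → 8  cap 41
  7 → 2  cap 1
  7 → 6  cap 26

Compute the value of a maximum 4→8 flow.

augment #1: 4→1→8 bottleneck 10, total now 10
augment #2: 4→6→8 bottleneck 17, total now 27
augment #3: 4→1→2→8 bottleneck 6, total now 33
augment #4: 4→3→2→8 bottleneck 21, total now 54
augment #5: 4→7→2→8 bottleneck 1, total now 55
augment #6: 4→7→6→8 bottleneck 24, total now 79
augment #7: 4→7→6→2→8 bottleneck 2, total now 81

Maximum flow value: 81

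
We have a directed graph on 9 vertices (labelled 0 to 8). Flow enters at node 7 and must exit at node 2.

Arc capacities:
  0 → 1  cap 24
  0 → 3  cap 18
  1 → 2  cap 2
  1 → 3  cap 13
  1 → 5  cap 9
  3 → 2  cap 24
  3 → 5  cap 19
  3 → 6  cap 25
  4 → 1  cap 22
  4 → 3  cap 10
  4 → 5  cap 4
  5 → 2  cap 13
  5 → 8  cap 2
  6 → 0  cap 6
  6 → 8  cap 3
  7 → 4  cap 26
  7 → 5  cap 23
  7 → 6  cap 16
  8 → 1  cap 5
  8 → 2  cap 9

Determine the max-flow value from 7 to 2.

augment #1: 7→5→2 bottleneck 13, total now 13
augment #2: 7→4→1→2 bottleneck 2, total now 15
augment #3: 7→4→3→2 bottleneck 10, total now 25
augment #4: 7→5→8→2 bottleneck 2, total now 27
augment #5: 7→6→8→2 bottleneck 3, total now 30
augment #6: 7→4→1→3→2 bottleneck 13, total now 43
augment #7: 7→6→0→3→2 bottleneck 1, total now 44

Maximum flow value: 44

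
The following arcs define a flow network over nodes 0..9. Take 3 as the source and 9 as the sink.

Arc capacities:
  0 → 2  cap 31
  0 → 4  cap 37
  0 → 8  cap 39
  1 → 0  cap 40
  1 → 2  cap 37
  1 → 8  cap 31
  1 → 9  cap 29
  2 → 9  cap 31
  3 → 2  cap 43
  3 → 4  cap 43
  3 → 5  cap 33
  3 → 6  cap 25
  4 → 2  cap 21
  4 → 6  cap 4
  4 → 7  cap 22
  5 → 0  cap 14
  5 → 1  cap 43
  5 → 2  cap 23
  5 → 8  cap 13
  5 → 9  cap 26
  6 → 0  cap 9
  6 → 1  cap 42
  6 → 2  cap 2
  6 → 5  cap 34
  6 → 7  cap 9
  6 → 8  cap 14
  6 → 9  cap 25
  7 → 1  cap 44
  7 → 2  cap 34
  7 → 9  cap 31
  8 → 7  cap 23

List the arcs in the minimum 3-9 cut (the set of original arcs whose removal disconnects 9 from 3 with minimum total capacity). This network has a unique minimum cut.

Min-cut arcs: {(2,9), (3,5), (3,6), (4,6), (4,7)} (total capacity 115)

augment #1: 3→2→9 push 31
augment #2: 3→5→9 push 26
augment #3: 3→6→9 push 25
augment #4: 3→4→7→9 push 22
augment #5: 3→5→1→9 push 7
augment #6: 3→4→6→1→9 push 4
max flow = 115; residual-reachable set from 3 gives S-side
cut edges (S→T): {(2,9), (3,5), (3,6), (4,6), (4,7)} total cap 115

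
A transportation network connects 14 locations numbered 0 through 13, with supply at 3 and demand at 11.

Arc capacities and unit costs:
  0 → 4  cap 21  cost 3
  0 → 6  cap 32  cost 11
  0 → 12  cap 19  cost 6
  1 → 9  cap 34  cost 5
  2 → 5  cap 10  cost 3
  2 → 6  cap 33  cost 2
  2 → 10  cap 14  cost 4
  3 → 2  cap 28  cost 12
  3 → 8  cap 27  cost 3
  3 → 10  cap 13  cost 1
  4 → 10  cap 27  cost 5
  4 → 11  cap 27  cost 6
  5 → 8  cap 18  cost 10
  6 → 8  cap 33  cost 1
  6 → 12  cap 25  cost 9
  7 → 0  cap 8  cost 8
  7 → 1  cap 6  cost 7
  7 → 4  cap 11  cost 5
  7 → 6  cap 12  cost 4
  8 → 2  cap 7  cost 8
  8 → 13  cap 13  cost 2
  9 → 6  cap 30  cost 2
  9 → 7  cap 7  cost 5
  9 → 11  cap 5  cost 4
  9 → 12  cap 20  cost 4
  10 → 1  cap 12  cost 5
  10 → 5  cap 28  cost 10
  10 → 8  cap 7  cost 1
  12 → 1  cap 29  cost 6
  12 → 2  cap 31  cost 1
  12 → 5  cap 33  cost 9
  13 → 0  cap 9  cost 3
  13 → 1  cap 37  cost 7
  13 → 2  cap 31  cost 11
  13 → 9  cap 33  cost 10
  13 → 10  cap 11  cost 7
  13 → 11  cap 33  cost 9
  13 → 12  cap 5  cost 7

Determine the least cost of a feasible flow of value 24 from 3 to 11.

Minimum cost for 24 units: 417

shortest-cost path #1: 3→10→8→13→11 push 7 @ unit cost 13 (adds 91)
shortest-cost path #2: 3→8→13→11 push 6 @ unit cost 14 (adds 84)
shortest-cost path #3: 3→10→1→9→11 push 5 @ unit cost 15 (adds 75)
shortest-cost path #4: 3→10→1→9→7→4→11 push 1 @ unit cost 27 (adds 27)
shortest-cost path #5: 3→8→10→1→9→7→4→11 push 5 @ unit cost 28 (adds 140)
total cost = 417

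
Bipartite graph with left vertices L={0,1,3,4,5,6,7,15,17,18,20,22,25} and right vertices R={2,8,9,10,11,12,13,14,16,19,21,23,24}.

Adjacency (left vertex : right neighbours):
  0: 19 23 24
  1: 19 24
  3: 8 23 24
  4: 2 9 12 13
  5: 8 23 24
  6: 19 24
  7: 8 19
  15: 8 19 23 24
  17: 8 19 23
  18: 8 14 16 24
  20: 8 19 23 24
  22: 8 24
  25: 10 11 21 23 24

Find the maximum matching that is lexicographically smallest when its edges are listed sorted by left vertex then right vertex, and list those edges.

|M| = 7 (so the lex-smallest maximum matching has 7 edges)
process left vertices in ascending order; for each, take the smallest-labelled available neighbour that still permits 7 edges overall, or leave it unmatched if none does
lex-smallest matching: {0-19, 1-24, 3-8, 4-2, 5-23, 18-14, 25-10}

Lex-smallest maximum matching: {(0,19), (1,24), (3,8), (4,2), (5,23), (18,14), (25,10)}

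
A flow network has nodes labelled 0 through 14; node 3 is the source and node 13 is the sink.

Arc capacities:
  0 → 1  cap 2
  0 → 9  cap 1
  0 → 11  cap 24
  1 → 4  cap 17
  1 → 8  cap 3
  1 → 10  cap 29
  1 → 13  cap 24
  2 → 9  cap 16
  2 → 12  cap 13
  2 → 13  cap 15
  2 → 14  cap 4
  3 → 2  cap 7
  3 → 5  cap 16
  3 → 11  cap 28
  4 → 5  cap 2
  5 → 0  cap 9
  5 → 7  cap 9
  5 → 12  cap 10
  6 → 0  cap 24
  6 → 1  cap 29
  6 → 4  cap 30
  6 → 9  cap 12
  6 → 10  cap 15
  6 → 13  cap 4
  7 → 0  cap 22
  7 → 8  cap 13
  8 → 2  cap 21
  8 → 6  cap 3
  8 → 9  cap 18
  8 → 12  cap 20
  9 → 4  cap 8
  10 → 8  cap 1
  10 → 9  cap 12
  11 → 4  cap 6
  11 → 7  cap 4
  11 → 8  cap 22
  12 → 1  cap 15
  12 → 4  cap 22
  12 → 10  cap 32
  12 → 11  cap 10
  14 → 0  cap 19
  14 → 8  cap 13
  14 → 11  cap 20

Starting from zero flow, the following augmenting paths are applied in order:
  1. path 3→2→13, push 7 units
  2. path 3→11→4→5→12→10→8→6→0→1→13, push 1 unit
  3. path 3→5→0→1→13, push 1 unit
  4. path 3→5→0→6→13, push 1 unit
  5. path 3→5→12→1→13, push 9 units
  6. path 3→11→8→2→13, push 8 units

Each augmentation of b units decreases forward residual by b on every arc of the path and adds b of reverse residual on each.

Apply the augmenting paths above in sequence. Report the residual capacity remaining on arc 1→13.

after path 1 (3→2→13, push 7): res(1,13)=24
after path 2 (3→11→4→5→12→10→8→6→0→1→13, push 1): res(1,13)=23
after path 3 (3→5→0→1→13, push 1): res(1,13)=22
after path 4 (3→5→0→6→13, push 1): res(1,13)=22
after path 5 (3→5→12→1→13, push 9): res(1,13)=13
after path 6 (3→11→8→2→13, push 8): res(1,13)=13

Residual capacity of (1,13): 13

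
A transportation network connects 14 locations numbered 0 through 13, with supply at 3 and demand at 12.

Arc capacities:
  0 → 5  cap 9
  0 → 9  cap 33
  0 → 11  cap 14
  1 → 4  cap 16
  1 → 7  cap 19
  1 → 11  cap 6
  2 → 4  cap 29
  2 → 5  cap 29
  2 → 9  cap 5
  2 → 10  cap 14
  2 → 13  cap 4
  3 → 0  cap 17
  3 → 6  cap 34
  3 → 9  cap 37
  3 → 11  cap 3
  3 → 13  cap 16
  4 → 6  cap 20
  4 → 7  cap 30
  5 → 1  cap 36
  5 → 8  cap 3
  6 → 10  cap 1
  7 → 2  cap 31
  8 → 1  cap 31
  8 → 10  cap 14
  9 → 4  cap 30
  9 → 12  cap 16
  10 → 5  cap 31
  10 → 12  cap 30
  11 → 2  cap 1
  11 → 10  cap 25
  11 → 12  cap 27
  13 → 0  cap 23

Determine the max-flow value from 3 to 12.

augment #1: 3→9→12 bottleneck 16, total now 16
augment #2: 3→11→12 bottleneck 3, total now 19
augment #3: 3→0→11→12 bottleneck 14, total now 33
augment #4: 3→6→10→12 bottleneck 1, total now 34
augment #5: 3→0→5→1→11→12 bottleneck 3, total now 37
augment #6: 3→9→4→7→2→10→12 bottleneck 14, total now 51
augment #7: 3→13→0→5→1→11→12 bottleneck 3, total now 54
augment #8: 3→13→0→5→8→10→12 bottleneck 3, total now 57

Maximum flow value: 57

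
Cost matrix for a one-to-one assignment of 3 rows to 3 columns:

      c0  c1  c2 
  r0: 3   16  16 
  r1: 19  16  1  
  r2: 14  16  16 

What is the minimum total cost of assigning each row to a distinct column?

optimal assignment: row0→col0 (cost 3), row1→col2 (cost 1), row2→col1 (cost 16)
total = 3 + 1 + 16 = 20

Minimum assignment cost: 20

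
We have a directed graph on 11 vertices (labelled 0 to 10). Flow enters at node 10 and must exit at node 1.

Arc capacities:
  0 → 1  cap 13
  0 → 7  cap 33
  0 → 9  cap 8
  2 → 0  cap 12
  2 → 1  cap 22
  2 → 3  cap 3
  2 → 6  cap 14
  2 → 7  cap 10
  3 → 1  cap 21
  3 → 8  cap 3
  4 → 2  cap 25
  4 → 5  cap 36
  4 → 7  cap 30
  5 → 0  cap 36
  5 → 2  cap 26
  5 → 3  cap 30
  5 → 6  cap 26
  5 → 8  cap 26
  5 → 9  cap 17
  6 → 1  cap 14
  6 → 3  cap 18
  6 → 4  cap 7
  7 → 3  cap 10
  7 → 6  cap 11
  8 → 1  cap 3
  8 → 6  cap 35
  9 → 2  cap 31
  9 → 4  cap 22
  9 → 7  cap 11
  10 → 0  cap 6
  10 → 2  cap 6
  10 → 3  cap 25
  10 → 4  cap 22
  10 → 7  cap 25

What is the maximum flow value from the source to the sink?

augment #1: 10→0→1 bottleneck 6, total now 6
augment #2: 10→2→1 bottleneck 6, total now 12
augment #3: 10→3→1 bottleneck 21, total now 33
augment #4: 10→3→8→1 bottleneck 3, total now 36
augment #5: 10→4→2→1 bottleneck 16, total now 52
augment #6: 10→7→6→1 bottleneck 11, total now 63
augment #7: 10→4→2→0→1 bottleneck 6, total now 69

Maximum flow value: 69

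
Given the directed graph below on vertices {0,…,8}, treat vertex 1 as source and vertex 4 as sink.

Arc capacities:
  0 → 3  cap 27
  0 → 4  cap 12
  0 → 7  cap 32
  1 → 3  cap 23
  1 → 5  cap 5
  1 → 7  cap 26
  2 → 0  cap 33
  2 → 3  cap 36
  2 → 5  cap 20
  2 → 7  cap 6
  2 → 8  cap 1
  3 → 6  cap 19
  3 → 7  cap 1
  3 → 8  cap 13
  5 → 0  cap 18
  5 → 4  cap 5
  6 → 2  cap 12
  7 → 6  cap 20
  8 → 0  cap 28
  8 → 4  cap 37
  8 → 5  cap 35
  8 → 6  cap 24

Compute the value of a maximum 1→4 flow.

Maximum flow value: 30

augment #1: 1→5→4 bottleneck 5, total now 5
augment #2: 1→3→8→4 bottleneck 13, total now 18
augment #3: 1→3→6→2→0→4 bottleneck 10, total now 28
augment #4: 1→7→6→2→0→4 bottleneck 2, total now 30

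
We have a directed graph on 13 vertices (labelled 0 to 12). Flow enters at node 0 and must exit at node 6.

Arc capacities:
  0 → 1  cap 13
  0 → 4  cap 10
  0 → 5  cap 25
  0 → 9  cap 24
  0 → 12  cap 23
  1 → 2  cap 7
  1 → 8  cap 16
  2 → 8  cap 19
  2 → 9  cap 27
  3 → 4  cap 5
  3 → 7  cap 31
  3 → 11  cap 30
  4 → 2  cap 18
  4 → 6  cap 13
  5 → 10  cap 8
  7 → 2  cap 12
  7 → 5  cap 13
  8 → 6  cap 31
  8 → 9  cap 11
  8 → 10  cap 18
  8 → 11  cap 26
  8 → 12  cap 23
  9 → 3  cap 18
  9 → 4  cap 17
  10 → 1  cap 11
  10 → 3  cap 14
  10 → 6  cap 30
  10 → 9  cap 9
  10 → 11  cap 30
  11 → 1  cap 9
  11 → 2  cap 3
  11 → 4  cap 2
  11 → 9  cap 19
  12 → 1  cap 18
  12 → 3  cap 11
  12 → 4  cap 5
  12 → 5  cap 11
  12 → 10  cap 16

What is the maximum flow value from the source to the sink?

augment #1: 0→4→6 bottleneck 10, total now 10
augment #2: 0→1→8→6 bottleneck 13, total now 23
augment #3: 0→5→10→6 bottleneck 8, total now 31
augment #4: 0→9→4→6 bottleneck 3, total now 34
augment #5: 0→12→10→6 bottleneck 16, total now 50
augment #6: 0→12→1→8→6 bottleneck 3, total now 53
augment #7: 0→9→4→2→8→6 bottleneck 14, total now 67
augment #8: 0→12→1→2→8→6 bottleneck 1, total now 68
augment #9: 0→12→1→2→8→10→6 bottleneck 3, total now 71
augment #10: 0→9→3→4→2→8→10→6 bottleneck 1, total now 72

Maximum flow value: 72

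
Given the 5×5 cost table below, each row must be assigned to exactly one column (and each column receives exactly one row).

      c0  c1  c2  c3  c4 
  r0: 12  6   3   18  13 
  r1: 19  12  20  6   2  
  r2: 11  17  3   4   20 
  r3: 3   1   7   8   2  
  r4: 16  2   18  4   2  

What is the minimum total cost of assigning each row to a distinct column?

Minimum assignment cost: 14

optimal assignment: row0→col2 (cost 3), row1→col4 (cost 2), row2→col3 (cost 4), row3→col0 (cost 3), row4→col1 (cost 2)
total = 3 + 2 + 4 + 3 + 2 = 14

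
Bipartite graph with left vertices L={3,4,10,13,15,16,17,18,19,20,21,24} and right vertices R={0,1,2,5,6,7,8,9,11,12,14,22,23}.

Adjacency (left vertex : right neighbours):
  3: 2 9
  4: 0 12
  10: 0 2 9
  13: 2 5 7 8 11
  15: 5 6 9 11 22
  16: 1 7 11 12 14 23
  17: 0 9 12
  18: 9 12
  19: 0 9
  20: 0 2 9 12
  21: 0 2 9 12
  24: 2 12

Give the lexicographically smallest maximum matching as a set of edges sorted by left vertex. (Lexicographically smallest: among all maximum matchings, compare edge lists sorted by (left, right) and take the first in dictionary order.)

|M| = 7 (so the lex-smallest maximum matching has 7 edges)
process left vertices in ascending order; for each, take the smallest-labelled available neighbour that still permits 7 edges overall, or leave it unmatched if none does
lex-smallest matching: {3-2, 4-0, 10-9, 13-5, 15-6, 16-1, 17-12}

Lex-smallest maximum matching: {(3,2), (4,0), (10,9), (13,5), (15,6), (16,1), (17,12)}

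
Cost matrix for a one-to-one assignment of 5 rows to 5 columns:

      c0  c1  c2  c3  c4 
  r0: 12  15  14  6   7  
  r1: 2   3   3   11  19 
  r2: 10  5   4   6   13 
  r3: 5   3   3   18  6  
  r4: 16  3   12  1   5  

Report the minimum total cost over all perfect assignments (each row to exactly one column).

Minimum assignment cost: 17

optimal assignment: row0→col4 (cost 7), row1→col0 (cost 2), row2→col2 (cost 4), row3→col1 (cost 3), row4→col3 (cost 1)
total = 7 + 2 + 4 + 3 + 1 = 17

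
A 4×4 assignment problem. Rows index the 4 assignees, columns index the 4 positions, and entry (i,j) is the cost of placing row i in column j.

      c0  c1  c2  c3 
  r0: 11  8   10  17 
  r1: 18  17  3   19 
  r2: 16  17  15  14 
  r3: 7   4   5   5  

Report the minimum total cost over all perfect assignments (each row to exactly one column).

Minimum assignment cost: 32

one of 3 optimal assignments: row0→col0 (cost 11), row1→col2 (cost 3), row2→col3 (cost 14), row3→col1 (cost 4)
total = 11 + 3 + 14 + 4 = 32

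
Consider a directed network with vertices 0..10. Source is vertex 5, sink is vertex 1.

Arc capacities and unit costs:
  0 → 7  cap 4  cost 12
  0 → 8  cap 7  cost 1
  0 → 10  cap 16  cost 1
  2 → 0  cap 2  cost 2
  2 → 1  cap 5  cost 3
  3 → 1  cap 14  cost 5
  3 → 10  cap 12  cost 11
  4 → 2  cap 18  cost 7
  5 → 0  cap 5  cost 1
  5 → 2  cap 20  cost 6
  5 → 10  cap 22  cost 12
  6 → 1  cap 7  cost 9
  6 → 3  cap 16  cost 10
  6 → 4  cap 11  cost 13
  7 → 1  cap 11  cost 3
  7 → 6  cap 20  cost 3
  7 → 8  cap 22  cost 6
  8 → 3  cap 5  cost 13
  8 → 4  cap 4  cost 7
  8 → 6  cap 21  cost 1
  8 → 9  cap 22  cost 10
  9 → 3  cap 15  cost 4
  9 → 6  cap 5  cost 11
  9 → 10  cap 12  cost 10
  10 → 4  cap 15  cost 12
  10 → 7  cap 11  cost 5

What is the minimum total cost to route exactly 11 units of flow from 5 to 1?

shortest-cost path #1: 5→2→1 push 5 @ unit cost 9 (adds 45)
shortest-cost path #2: 5→0→10→7→1 push 5 @ unit cost 10 (adds 50)
shortest-cost path #3: 5→2→0→10→7→1 push 1 @ unit cost 17 (adds 17)
total cost = 112

Minimum cost for 11 units: 112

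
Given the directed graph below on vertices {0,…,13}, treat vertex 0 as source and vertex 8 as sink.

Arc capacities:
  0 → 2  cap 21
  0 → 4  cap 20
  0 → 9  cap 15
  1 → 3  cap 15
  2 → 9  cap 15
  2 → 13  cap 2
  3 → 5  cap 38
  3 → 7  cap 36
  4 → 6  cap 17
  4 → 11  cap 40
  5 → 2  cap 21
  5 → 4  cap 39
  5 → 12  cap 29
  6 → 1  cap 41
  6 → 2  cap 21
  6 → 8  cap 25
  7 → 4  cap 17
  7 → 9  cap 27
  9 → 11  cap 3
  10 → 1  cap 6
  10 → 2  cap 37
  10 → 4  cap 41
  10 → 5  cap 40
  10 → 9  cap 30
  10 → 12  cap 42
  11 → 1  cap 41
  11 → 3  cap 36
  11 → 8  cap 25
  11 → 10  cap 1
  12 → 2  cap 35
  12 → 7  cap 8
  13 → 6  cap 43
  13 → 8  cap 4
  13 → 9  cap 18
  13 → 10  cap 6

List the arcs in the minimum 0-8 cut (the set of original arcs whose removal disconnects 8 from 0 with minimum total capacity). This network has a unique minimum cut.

Min-cut arcs: {(0,4), (2,13), (9,11)} (total capacity 25)

augment #1: 0→2→13→8 push 2
augment #2: 0→4→6→8 push 17
augment #3: 0→4→11→8 push 3
augment #4: 0→9→11→8 push 3
max flow = 25; residual-reachable set from 0 gives S-side
cut edges (S→T): {(0,4), (2,13), (9,11)} total cap 25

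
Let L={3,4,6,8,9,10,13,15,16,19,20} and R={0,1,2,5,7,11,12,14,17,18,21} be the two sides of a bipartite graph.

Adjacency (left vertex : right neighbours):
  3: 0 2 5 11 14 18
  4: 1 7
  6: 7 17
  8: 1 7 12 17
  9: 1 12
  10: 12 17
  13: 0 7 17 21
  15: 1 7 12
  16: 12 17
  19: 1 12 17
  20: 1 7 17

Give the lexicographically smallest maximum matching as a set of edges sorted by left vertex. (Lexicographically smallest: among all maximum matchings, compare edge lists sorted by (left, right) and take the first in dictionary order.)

Lex-smallest maximum matching: {(3,0), (4,1), (6,7), (8,12), (10,17), (13,21)}

|M| = 6 (so the lex-smallest maximum matching has 6 edges)
process left vertices in ascending order; for each, take the smallest-labelled available neighbour that still permits 6 edges overall, or leave it unmatched if none does
lex-smallest matching: {3-0, 4-1, 6-7, 8-12, 10-17, 13-21}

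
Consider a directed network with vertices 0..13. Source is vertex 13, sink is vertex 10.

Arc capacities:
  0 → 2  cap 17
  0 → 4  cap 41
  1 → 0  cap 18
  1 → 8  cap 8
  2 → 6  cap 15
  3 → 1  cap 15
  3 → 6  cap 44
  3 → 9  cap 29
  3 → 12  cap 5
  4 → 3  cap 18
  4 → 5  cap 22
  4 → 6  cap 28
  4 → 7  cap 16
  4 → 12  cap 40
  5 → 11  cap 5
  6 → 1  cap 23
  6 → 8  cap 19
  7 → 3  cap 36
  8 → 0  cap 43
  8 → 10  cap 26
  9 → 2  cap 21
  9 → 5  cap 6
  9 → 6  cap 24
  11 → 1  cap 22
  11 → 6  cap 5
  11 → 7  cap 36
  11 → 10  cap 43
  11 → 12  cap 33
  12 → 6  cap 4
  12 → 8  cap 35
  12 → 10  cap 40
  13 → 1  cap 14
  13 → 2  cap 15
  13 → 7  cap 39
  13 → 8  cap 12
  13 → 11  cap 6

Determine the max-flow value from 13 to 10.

augment #1: 13→8→10 bottleneck 12, total now 12
augment #2: 13→11→10 bottleneck 6, total now 18
augment #3: 13→1→8→10 bottleneck 8, total now 26
augment #4: 13→2→6→8→10 bottleneck 6, total now 32
augment #5: 13→7→3→12→10 bottleneck 5, total now 37
augment #6: 13→1→0→4→12→10 bottleneck 6, total now 43
augment #7: 13→7→3→9→5→11→10 bottleneck 5, total now 48
augment #8: 13→2→6→1→0→4→12→10 bottleneck 9, total now 57
augment #9: 13→7→3→1→0→4→12→10 bottleneck 3, total now 60
augment #10: 13→7→3→6→8→0→4→12→10 bottleneck 13, total now 73

Maximum flow value: 73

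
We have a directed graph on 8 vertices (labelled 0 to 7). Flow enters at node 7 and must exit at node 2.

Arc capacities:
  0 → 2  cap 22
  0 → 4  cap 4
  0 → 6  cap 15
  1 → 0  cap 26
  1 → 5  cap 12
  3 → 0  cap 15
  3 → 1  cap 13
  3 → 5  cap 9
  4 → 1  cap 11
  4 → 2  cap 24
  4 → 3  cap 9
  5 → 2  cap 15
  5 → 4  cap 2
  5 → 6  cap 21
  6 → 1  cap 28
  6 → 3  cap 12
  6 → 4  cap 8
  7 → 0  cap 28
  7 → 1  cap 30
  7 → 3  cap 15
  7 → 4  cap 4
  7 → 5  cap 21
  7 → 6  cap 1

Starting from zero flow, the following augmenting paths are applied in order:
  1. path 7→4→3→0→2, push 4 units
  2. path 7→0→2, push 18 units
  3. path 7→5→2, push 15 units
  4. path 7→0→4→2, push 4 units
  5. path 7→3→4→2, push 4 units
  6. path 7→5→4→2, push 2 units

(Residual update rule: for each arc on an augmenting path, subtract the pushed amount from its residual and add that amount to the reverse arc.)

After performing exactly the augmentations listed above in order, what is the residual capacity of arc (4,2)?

after path 1 (7→4→3→0→2, push 4): res(4,2)=24
after path 2 (7→0→2, push 18): res(4,2)=24
after path 3 (7→5→2, push 15): res(4,2)=24
after path 4 (7→0→4→2, push 4): res(4,2)=20
after path 5 (7→3→4→2, push 4): res(4,2)=16
after path 6 (7→5→4→2, push 2): res(4,2)=14

Residual capacity of (4,2): 14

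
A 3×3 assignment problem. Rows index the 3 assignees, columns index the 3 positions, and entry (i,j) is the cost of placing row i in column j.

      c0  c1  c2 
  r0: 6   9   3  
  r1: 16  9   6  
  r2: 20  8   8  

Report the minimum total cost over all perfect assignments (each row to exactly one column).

optimal assignment: row0→col0 (cost 6), row1→col2 (cost 6), row2→col1 (cost 8)
total = 6 + 6 + 8 = 20

Minimum assignment cost: 20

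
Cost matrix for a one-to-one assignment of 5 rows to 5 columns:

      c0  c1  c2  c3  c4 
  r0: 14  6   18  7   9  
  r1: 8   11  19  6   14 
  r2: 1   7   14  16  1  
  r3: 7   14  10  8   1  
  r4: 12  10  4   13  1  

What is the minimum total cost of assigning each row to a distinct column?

Minimum assignment cost: 18

optimal assignment: row0→col1 (cost 6), row1→col3 (cost 6), row2→col0 (cost 1), row3→col4 (cost 1), row4→col2 (cost 4)
total = 6 + 6 + 1 + 1 + 4 = 18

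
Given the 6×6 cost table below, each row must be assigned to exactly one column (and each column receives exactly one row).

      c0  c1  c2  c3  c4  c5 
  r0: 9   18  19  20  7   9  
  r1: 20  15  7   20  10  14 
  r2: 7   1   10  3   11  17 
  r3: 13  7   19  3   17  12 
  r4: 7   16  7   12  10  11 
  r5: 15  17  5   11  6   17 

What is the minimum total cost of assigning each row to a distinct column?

optimal assignment: row0→col5 (cost 9), row1→col2 (cost 7), row2→col1 (cost 1), row3→col3 (cost 3), row4→col0 (cost 7), row5→col4 (cost 6)
total = 9 + 7 + 1 + 3 + 7 + 6 = 33

Minimum assignment cost: 33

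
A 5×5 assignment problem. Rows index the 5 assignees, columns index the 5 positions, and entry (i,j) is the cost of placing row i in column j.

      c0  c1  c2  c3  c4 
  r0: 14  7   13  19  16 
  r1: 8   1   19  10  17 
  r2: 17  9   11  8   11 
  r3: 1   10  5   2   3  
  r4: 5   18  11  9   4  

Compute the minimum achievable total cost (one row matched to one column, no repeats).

Minimum assignment cost: 27

optimal assignment: row0→col2 (cost 13), row1→col1 (cost 1), row2→col3 (cost 8), row3→col0 (cost 1), row4→col4 (cost 4)
total = 13 + 1 + 8 + 1 + 4 = 27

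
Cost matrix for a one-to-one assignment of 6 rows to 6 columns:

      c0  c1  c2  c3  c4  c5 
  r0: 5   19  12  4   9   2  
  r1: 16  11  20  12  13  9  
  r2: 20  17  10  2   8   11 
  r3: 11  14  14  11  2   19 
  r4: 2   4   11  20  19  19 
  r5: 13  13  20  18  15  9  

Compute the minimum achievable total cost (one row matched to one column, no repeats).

Minimum assignment cost: 38

one of 2 optimal assignments: row0→col2 (cost 12), row1→col1 (cost 11), row2→col3 (cost 2), row3→col4 (cost 2), row4→col0 (cost 2), row5→col5 (cost 9)
total = 12 + 11 + 2 + 2 + 2 + 9 = 38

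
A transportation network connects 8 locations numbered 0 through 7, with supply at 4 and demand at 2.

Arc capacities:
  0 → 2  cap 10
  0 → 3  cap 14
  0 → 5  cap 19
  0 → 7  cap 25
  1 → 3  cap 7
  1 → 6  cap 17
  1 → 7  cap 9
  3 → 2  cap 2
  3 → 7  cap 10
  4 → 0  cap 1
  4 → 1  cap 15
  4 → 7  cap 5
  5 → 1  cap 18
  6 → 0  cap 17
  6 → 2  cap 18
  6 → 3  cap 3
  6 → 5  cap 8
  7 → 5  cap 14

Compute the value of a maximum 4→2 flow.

augment #1: 4→0→2 bottleneck 1, total now 1
augment #2: 4→1→3→2 bottleneck 2, total now 3
augment #3: 4→1→6→2 bottleneck 13, total now 16
augment #4: 4→7→5→1→6→2 bottleneck 4, total now 20

Maximum flow value: 20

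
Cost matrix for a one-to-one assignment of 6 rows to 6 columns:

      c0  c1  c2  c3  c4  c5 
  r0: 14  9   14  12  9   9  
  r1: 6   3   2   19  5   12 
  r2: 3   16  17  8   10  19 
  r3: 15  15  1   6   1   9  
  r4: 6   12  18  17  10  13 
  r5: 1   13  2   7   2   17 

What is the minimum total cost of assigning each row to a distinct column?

Minimum assignment cost: 29

one of 2 optimal assignments: row0→col5 (cost 9), row1→col1 (cost 3), row2→col3 (cost 8), row3→col2 (cost 1), row4→col0 (cost 6), row5→col4 (cost 2)
total = 9 + 3 + 8 + 1 + 6 + 2 = 29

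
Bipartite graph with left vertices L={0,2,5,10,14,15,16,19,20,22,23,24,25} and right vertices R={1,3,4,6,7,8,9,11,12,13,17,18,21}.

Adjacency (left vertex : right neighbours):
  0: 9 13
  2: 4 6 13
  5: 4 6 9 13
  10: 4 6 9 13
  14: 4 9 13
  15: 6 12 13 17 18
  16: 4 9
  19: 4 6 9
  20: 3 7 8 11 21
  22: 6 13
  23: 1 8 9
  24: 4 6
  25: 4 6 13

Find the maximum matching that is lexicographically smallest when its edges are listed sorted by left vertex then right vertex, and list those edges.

Lex-smallest maximum matching: {(0,9), (2,4), (5,6), (10,13), (15,12), (20,3), (23,1)}

|M| = 7 (so the lex-smallest maximum matching has 7 edges)
process left vertices in ascending order; for each, take the smallest-labelled available neighbour that still permits 7 edges overall, or leave it unmatched if none does
lex-smallest matching: {0-9, 2-4, 5-6, 10-13, 15-12, 20-3, 23-1}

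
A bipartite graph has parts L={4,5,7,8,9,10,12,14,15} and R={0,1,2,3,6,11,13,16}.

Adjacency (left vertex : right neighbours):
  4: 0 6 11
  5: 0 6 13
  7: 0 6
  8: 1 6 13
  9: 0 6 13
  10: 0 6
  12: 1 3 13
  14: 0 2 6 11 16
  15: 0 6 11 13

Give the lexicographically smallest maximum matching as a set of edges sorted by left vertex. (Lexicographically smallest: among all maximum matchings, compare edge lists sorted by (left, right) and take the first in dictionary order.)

Lex-smallest maximum matching: {(4,0), (5,6), (8,1), (9,13), (12,3), (14,2), (15,11)}

|M| = 7 (so the lex-smallest maximum matching has 7 edges)
process left vertices in ascending order; for each, take the smallest-labelled available neighbour that still permits 7 edges overall, or leave it unmatched if none does
lex-smallest matching: {4-0, 5-6, 8-1, 9-13, 12-3, 14-2, 15-11}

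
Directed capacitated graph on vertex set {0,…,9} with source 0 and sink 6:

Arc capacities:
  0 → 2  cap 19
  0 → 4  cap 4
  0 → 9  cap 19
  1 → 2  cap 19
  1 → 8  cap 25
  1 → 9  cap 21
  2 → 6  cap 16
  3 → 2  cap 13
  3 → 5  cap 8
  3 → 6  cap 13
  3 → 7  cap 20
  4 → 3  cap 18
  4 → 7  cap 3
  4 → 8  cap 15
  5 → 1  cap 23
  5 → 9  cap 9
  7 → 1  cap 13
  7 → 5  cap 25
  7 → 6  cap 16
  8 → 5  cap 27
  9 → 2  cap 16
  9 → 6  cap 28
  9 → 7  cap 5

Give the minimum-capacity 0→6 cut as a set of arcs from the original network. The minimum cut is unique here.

Min-cut arcs: {(0,4), (0,9), (2,6)} (total capacity 39)

augment #1: 0→2→6 push 16
augment #2: 0→9→6 push 19
augment #3: 0→4→3→6 push 4
max flow = 39; residual-reachable set from 0 gives S-side
cut edges (S→T): {(0,4), (0,9), (2,6)} total cap 39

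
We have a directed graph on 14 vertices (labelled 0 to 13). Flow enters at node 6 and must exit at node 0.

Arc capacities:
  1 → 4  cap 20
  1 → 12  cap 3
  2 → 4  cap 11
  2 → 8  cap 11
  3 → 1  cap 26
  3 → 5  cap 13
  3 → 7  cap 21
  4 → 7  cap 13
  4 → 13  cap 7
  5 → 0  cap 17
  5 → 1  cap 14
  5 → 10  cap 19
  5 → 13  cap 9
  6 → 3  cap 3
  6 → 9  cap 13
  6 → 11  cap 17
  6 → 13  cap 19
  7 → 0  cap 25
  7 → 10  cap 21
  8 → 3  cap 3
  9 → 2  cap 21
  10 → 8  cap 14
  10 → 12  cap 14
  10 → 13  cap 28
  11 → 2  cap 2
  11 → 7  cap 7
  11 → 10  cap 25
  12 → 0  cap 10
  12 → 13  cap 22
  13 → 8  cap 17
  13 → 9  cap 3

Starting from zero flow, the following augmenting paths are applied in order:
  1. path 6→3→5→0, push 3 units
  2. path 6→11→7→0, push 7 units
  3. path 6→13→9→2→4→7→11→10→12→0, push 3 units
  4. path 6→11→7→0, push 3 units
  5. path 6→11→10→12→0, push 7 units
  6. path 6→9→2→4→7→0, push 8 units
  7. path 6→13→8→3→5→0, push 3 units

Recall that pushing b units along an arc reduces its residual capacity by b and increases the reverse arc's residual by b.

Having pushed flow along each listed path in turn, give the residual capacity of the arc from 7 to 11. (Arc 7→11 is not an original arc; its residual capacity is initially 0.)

Residual capacity of (7,11): 7

after path 1 (6→3→5→0, push 3): res(7,11)=0
after path 2 (6→11→7→0, push 7): res(7,11)=7
after path 3 (6→13→9→2→4→7→11→10→12→0, push 3): res(7,11)=4
after path 4 (6→11→7→0, push 3): res(7,11)=7
after path 5 (6→11→10→12→0, push 7): res(7,11)=7
after path 6 (6→9→2→4→7→0, push 8): res(7,11)=7
after path 7 (6→13→8→3→5→0, push 3): res(7,11)=7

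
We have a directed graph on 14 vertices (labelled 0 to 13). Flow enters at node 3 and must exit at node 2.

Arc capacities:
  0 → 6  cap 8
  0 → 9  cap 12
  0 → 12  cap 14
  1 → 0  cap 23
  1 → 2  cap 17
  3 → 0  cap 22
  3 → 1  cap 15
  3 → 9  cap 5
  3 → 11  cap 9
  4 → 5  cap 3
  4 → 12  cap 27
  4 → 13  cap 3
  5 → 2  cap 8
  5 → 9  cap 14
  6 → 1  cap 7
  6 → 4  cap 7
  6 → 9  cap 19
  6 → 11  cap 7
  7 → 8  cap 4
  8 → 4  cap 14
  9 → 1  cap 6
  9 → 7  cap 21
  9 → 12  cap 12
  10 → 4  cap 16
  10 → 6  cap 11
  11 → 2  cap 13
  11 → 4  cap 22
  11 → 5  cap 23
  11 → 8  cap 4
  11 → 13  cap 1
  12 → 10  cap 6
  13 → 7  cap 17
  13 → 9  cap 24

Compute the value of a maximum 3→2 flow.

Maximum flow value: 36

augment #1: 3→1→2 bottleneck 15, total now 15
augment #2: 3→11→2 bottleneck 9, total now 24
augment #3: 3→9→1→2 bottleneck 2, total now 26
augment #4: 3→0→6→11→2 bottleneck 4, total now 30
augment #5: 3→0→6→4→5→2 bottleneck 3, total now 33
augment #6: 3→0→6→11→5→2 bottleneck 1, total now 34
augment #7: 3→0→12→10→6→11→5→2 bottleneck 2, total now 36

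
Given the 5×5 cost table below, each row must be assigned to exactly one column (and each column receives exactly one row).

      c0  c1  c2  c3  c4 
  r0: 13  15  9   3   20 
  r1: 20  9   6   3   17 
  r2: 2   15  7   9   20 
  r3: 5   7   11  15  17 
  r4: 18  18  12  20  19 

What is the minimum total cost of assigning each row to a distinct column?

optimal assignment: row0→col3 (cost 3), row1→col2 (cost 6), row2→col0 (cost 2), row3→col1 (cost 7), row4→col4 (cost 19)
total = 3 + 6 + 2 + 7 + 19 = 37

Minimum assignment cost: 37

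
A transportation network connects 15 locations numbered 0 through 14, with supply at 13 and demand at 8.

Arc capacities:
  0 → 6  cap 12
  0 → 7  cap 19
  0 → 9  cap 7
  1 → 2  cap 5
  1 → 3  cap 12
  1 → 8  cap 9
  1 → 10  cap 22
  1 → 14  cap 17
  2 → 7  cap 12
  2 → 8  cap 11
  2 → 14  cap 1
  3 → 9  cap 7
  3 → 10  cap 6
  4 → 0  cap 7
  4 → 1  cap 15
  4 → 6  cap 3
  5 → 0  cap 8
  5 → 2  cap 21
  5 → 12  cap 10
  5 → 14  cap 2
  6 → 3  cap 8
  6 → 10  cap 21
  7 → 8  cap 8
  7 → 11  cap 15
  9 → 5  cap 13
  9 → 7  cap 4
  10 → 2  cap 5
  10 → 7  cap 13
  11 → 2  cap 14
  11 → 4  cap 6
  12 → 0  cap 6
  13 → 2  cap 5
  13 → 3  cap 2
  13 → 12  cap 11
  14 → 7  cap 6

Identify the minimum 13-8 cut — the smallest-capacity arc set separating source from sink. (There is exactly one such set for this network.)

Min-cut arcs: {(12,0), (13,2), (13,3)} (total capacity 13)

augment #1: 13→2→8 push 5
augment #2: 13→3→9→7→8 push 2
augment #3: 13→12→0→7→8 push 6
max flow = 13; residual-reachable set from 13 gives S-side
cut edges (S→T): {(12,0), (13,2), (13,3)} total cap 13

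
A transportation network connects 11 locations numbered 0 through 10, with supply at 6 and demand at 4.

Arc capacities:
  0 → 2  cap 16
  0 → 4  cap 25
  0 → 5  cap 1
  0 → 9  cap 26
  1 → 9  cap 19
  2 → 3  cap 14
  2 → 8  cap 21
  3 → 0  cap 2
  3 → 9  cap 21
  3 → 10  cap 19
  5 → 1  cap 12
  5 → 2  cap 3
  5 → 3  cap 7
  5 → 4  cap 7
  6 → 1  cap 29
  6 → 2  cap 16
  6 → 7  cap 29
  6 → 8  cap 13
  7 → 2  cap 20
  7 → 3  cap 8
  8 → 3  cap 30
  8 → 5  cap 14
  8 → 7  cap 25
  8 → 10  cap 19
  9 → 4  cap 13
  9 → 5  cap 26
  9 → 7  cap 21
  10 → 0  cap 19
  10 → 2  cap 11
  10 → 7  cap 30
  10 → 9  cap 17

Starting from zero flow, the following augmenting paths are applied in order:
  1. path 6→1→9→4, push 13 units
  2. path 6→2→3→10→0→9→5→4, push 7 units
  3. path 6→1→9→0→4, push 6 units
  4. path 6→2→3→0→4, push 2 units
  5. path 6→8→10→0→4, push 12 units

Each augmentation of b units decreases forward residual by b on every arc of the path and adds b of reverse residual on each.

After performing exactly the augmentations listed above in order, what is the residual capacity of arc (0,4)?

Residual capacity of (0,4): 5

after path 1 (6→1→9→4, push 13): res(0,4)=25
after path 2 (6→2→3→10→0→9→5→4, push 7): res(0,4)=25
after path 3 (6→1→9→0→4, push 6): res(0,4)=19
after path 4 (6→2→3→0→4, push 2): res(0,4)=17
after path 5 (6→8→10→0→4, push 12): res(0,4)=5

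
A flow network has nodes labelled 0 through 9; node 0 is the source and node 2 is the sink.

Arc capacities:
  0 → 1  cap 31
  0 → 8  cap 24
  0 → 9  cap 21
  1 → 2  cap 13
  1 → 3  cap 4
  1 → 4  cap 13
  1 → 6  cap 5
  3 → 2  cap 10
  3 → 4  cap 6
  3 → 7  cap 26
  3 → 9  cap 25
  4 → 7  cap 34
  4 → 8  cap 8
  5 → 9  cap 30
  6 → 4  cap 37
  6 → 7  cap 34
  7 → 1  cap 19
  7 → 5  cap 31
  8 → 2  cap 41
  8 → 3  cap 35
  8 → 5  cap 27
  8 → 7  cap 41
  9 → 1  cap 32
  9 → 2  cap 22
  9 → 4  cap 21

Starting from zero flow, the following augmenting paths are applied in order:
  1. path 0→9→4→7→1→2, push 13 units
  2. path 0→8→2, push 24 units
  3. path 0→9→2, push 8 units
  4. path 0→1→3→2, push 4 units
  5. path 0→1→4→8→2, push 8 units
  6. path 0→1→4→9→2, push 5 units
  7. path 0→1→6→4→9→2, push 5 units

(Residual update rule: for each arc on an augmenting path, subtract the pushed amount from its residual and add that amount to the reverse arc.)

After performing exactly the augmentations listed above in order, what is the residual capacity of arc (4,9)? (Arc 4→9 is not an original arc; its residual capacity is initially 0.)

after path 1 (0→9→4→7→1→2, push 13): res(4,9)=13
after path 2 (0→8→2, push 24): res(4,9)=13
after path 3 (0→9→2, push 8): res(4,9)=13
after path 4 (0→1→3→2, push 4): res(4,9)=13
after path 5 (0→1→4→8→2, push 8): res(4,9)=13
after path 6 (0→1→4→9→2, push 5): res(4,9)=8
after path 7 (0→1→6→4→9→2, push 5): res(4,9)=3

Residual capacity of (4,9): 3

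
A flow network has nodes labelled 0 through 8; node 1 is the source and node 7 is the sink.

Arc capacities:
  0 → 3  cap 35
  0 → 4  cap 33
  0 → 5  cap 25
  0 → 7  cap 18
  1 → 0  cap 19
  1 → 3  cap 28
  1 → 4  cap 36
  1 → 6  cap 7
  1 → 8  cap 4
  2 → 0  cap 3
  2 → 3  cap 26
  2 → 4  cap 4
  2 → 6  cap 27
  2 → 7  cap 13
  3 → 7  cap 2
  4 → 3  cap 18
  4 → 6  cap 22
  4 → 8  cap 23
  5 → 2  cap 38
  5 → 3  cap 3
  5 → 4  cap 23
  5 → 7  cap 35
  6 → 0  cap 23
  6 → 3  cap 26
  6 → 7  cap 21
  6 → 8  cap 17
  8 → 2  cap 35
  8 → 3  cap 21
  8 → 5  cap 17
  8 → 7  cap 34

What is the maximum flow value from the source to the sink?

Maximum flow value: 68

augment #1: 1→0→7 bottleneck 18, total now 18
augment #2: 1→3→7 bottleneck 2, total now 20
augment #3: 1→6→7 bottleneck 7, total now 27
augment #4: 1→8→7 bottleneck 4, total now 31
augment #5: 1→0→5→7 bottleneck 1, total now 32
augment #6: 1→4→6→7 bottleneck 14, total now 46
augment #7: 1→4→8→7 bottleneck 22, total now 68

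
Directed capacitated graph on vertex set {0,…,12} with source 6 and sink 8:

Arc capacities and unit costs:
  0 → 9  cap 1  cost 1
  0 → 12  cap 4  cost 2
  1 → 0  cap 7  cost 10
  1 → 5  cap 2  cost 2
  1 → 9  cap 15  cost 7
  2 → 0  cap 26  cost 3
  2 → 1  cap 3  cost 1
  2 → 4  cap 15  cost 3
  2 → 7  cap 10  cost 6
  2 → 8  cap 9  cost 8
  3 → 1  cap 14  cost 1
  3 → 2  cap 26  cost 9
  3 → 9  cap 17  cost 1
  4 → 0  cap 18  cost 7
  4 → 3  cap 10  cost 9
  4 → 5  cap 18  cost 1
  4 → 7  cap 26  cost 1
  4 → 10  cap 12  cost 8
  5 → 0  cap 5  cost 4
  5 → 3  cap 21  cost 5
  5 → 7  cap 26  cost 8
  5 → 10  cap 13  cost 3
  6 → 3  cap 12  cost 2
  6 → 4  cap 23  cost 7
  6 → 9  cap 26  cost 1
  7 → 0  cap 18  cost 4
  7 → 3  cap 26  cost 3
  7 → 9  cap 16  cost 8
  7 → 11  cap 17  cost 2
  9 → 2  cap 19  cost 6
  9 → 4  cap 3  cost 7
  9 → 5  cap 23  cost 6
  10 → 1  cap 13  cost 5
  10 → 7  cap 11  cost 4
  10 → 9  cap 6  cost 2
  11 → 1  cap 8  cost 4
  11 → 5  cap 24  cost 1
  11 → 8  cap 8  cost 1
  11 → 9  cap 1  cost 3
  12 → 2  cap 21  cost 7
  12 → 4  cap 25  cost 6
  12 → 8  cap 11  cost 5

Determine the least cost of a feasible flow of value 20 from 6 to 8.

Minimum cost for 20 units: 272

shortest-cost path #1: 6→4→7→11→8 push 8 @ unit cost 11 (adds 88)
shortest-cost path #2: 6→9→2→8 push 9 @ unit cost 15 (adds 135)
shortest-cost path #3: 6→3→1→5→0→12→8 push 2 @ unit cost 16 (adds 32)
shortest-cost path #4: 6→9→2→0→12→8 push 1 @ unit cost 17 (adds 17)
total cost = 272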